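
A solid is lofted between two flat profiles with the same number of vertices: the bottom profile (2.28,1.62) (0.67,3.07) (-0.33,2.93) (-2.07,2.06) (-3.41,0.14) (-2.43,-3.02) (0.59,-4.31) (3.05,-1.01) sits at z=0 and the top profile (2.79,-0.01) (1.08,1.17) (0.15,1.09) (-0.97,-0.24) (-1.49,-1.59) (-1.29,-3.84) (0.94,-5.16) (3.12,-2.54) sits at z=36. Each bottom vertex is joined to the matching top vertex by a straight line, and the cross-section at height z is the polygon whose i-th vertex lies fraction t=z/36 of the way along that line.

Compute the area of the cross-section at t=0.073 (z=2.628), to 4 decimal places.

Cross-section at t=0.073: each vertex is (1-t)·p0[i] + t·p1[i].
  v1: (1-0.073)·(2.28,1.62) + 0.073·(2.79,-0.01) = (2.3172,1.5010)
  v2: (1-0.073)·(0.67,3.07) + 0.073·(1.08,1.17) = (0.6999,2.9313)
  v3: (1-0.073)·(-0.33,2.93) + 0.073·(0.15,1.09) = (-0.2950,2.7957)
  v4: (1-0.073)·(-2.07,2.06) + 0.073·(-0.97,-0.24) = (-1.9897,1.8921)
  v5: (1-0.073)·(-3.41,0.14) + 0.073·(-1.49,-1.59) = (-3.2698,0.0137)
  v6: (1-0.073)·(-2.43,-3.02) + 0.073·(-1.29,-3.84) = (-2.3468,-3.0799)
  v7: (1-0.073)·(0.59,-4.31) + 0.073·(0.94,-5.16) = (0.6156,-4.3720)
  v8: (1-0.073)·(3.05,-1.01) + 0.073·(3.12,-2.54) = (3.0551,-1.1217)
Shoelace sum Σ(x_i·y_{i+1} − x_{i+1}·y_i):
  i=1: 2.3172·2.9313 − 0.6999·1.5010 = +5.7419 (running +5.7419)
  i=2: 0.6999·2.7957 − -0.2950·2.9313 = +2.8214 (running +8.5633)
  i=3: -0.2950·1.8921 − -1.9897·2.7957 = +5.0045 (running +13.5678)
  i=4: -1.9897·0.0137 − -3.2698·1.8921 = +6.1596 (running +19.7273)
  i=5: -3.2698·-3.0799 − -2.3468·0.0137 = +10.1028 (running +29.8302)
  i=6: -2.3468·-4.3720 − 0.6156·-3.0799 = +12.1560 (running +41.9862)
  i=7: 0.6156·-1.1217 − 3.0551·-4.3720 = +12.6666 (running +54.6529)
  i=8: 3.0551·1.5010 − 2.3172·-1.1217 = +7.1850 (running +61.8378)
Area = |Σ|/2 = |61.8378|/2 = 30.9189

Area at t=0.073: 30.9189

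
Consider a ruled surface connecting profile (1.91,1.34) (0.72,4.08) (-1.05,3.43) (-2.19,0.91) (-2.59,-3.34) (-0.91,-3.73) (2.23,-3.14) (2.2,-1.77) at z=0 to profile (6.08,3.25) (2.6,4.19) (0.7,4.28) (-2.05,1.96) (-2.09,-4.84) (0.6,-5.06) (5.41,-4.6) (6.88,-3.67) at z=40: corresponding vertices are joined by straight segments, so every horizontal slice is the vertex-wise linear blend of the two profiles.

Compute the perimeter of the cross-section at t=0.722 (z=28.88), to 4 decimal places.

Cross-section at t=0.722: each vertex is (1-t)·p0[i] + t·p1[i].
  v1: (1-0.722)·(1.91,1.34) + 0.722·(6.08,3.25) = (4.9207,2.7190)
  v2: (1-0.722)·(0.72,4.08) + 0.722·(2.6,4.19) = (2.0774,4.1594)
  v3: (1-0.722)·(-1.05,3.43) + 0.722·(0.7,4.28) = (0.2135,4.0437)
  v4: (1-0.722)·(-2.19,0.91) + 0.722·(-2.05,1.96) = (-2.0889,1.6681)
  v5: (1-0.722)·(-2.59,-3.34) + 0.722·(-2.09,-4.84) = (-2.2290,-4.4230)
  v6: (1-0.722)·(-0.91,-3.73) + 0.722·(0.6,-5.06) = (0.1802,-4.6903)
  v7: (1-0.722)·(2.23,-3.14) + 0.722·(5.41,-4.6) = (4.5260,-4.1941)
  v8: (1-0.722)·(2.2,-1.77) + 0.722·(6.88,-3.67) = (5.5790,-3.1418)
Perimeter = Σ |v_{i+1} − v_i|:
  edge 1→2: √(-2.8434² + 1.4404²) = 3.1874 (running 3.1874)
  edge 2→3: √(-1.8639² + -0.1157²) = 1.8674 (running 5.0549)
  edge 3→4: √(-2.3024² + -2.3756²) = 3.3083 (running 8.3631)
  edge 4→5: √(-0.1401² + -6.0911²) = 6.0927 (running 14.4558)
  edge 5→6: √(2.4092² + -0.2673²) = 2.4240 (running 16.8798)
  edge 6→7: √(4.3457² + 0.4961²) = 4.3740 (running 21.2538)
  edge 7→8: √(1.0530² + 1.0523²) = 1.4887 (running 22.7425)
  edge 8→1: √(-0.6582² + 5.8608²) = 5.8977 (running 28.6402)
Perimeter = 28.6402

Perimeter at t=0.722: 28.6402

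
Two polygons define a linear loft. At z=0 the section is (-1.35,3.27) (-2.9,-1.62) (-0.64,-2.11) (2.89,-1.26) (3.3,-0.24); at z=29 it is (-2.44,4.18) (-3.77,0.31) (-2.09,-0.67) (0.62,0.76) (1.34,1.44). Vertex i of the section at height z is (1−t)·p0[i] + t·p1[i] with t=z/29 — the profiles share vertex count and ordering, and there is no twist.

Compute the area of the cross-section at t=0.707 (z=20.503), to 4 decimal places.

Cross-section at t=0.707: each vertex is (1-t)·p0[i] + t·p1[i].
  v1: (1-0.707)·(-1.35,3.27) + 0.707·(-2.44,4.18) = (-2.1206,3.9134)
  v2: (1-0.707)·(-2.9,-1.62) + 0.707·(-3.77,0.31) = (-3.5151,-0.2555)
  v3: (1-0.707)·(-0.64,-2.11) + 0.707·(-2.09,-0.67) = (-1.6651,-1.0919)
  v4: (1-0.707)·(2.89,-1.26) + 0.707·(0.62,0.76) = (1.2851,0.1681)
  v5: (1-0.707)·(3.3,-0.24) + 0.707·(1.34,1.44) = (1.9143,0.9478)
Shoelace sum Σ(x_i·y_{i+1} − x_{i+1}·y_i):
  i=1: -2.1206·-0.2555 − -3.5151·3.9134 = +14.2976 (running +14.2976)
  i=2: -3.5151·-1.0919 − -1.6651·-0.2555 = +3.4128 (running +17.7104)
  i=3: -1.6651·0.1681 − 1.2851·-1.0919 = +1.1233 (running +18.8337)
  i=4: 1.2851·0.9478 − 1.9143·0.1681 = +0.8961 (running +19.7298)
  i=5: 1.9143·3.9134 − -2.1206·0.9478 = +9.5011 (running +29.2309)
Area = |Σ|/2 = |29.2309|/2 = 14.6155

Area at t=0.707: 14.6155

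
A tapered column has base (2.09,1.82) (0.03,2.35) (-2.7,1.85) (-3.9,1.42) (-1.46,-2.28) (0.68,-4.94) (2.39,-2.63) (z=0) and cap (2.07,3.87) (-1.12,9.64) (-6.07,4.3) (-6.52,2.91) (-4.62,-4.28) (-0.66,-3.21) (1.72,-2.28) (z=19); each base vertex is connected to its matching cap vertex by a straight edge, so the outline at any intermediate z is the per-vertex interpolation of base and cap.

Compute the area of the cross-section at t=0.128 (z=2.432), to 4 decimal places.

Area at t=0.128: 32.4142

Cross-section at t=0.128: each vertex is (1-t)·p0[i] + t·p1[i].
  v1: (1-0.128)·(2.09,1.82) + 0.128·(2.07,3.87) = (2.0874,2.0824)
  v2: (1-0.128)·(0.03,2.35) + 0.128·(-1.12,9.64) = (-0.1172,3.2831)
  v3: (1-0.128)·(-2.7,1.85) + 0.128·(-6.07,4.3) = (-3.1314,2.1636)
  v4: (1-0.128)·(-3.9,1.42) + 0.128·(-6.52,2.91) = (-4.2354,1.6107)
  v5: (1-0.128)·(-1.46,-2.28) + 0.128·(-4.62,-4.28) = (-1.8645,-2.5360)
  v6: (1-0.128)·(0.68,-4.94) + 0.128·(-0.66,-3.21) = (0.5085,-4.7186)
  v7: (1-0.128)·(2.39,-2.63) + 0.128·(1.72,-2.28) = (2.3042,-2.5852)
Shoelace sum Σ(x_i·y_{i+1} − x_{i+1}·y_i):
  i=1: 2.0874·3.2831 − -0.1172·2.0824 = +7.0974 (running +7.0974)
  i=2: -0.1172·2.1636 − -3.1314·3.2831 = +10.0271 (running +17.1244)
  i=3: -3.1314·1.6107 − -4.2354·2.1636 = +4.1199 (running +21.2443)
  i=4: -4.2354·-2.5360 − -1.8645·1.6107 = +13.7440 (running +34.9883)
  i=5: -1.8645·-4.7186 − 0.5085·-2.5360 = +10.0872 (running +45.0755)
  i=6: 0.5085·-2.5852 − 2.3042·-4.7186 = +9.5582 (running +54.6337)
  i=7: 2.3042·2.0824 − 2.0874·-2.5852 = +10.1948 (running +64.8285)
Area = |Σ|/2 = |64.8285|/2 = 32.4142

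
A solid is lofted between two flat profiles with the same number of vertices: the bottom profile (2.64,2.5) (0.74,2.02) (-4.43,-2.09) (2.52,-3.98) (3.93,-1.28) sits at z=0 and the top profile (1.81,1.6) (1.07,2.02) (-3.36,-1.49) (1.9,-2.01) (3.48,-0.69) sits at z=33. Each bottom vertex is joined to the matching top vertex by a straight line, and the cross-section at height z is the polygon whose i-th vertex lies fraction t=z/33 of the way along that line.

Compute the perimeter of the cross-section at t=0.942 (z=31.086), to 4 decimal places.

Cross-section at t=0.942: each vertex is (1-t)·p0[i] + t·p1[i].
  v1: (1-0.942)·(2.64,2.5) + 0.942·(1.81,1.6) = (1.8581,1.6522)
  v2: (1-0.942)·(0.74,2.02) + 0.942·(1.07,2.02) = (1.0509,2.0200)
  v3: (1-0.942)·(-4.43,-2.09) + 0.942·(-3.36,-1.49) = (-3.4221,-1.5248)
  v4: (1-0.942)·(2.52,-3.98) + 0.942·(1.9,-2.01) = (1.9360,-2.1243)
  v5: (1-0.942)·(3.93,-1.28) + 0.942·(3.48,-0.69) = (3.5061,-0.7242)
Perimeter = Σ |v_{i+1} − v_i|:
  edge 1→2: √(-0.8073² + 0.3678²) = 0.8871 (running 0.8871)
  edge 2→3: √(-4.4729² + -3.5448²) = 5.7072 (running 6.5944)
  edge 3→4: √(5.3580² + -0.5995²) = 5.3914 (running 11.9858)
  edge 4→5: √(1.5701² + 1.4000²) = 2.1037 (running 14.0895)
  edge 5→1: √(-1.6480² + 2.3764²) = 2.8919 (running 16.9814)
Perimeter = 16.9814

Perimeter at t=0.942: 16.9814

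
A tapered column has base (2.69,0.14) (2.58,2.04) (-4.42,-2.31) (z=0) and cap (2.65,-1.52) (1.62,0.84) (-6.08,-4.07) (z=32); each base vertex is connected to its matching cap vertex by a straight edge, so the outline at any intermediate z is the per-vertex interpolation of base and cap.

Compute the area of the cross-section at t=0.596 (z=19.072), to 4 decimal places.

Cross-section at t=0.596: each vertex is (1-t)·p0[i] + t·p1[i].
  v1: (1-0.596)·(2.69,0.14) + 0.596·(2.65,-1.52) = (2.6662,-0.8494)
  v2: (1-0.596)·(2.58,2.04) + 0.596·(1.62,0.84) = (2.0078,1.3248)
  v3: (1-0.596)·(-4.42,-2.31) + 0.596·(-6.08,-4.07) = (-5.4094,-3.3590)
Shoelace sum Σ(x_i·y_{i+1} − x_{i+1}·y_i):
  i=1: 2.6662·1.3248 − 2.0078·-0.8494 = +5.2375 (running +5.2375)
  i=2: 2.0078·-3.3590 − -5.4094·1.3248 = +0.4221 (running +5.6596)
  i=3: -5.4094·-0.8494 − 2.6662·-3.3590 = +13.5500 (running +19.2096)
Area = |Σ|/2 = |19.2096|/2 = 9.6048

Area at t=0.596: 9.6048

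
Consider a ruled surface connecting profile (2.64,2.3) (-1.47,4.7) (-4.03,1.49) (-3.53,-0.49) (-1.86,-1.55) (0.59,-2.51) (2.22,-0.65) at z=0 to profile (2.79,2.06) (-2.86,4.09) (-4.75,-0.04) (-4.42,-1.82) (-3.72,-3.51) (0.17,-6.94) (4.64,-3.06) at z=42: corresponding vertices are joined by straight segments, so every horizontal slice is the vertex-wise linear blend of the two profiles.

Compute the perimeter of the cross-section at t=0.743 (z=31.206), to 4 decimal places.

Cross-section at t=0.743: each vertex is (1-t)·p0[i] + t·p1[i].
  v1: (1-0.743)·(2.64,2.3) + 0.743·(2.79,2.06) = (2.7515,2.1217)
  v2: (1-0.743)·(-1.47,4.7) + 0.743·(-2.86,4.09) = (-2.5028,4.2468)
  v3: (1-0.743)·(-4.03,1.49) + 0.743·(-4.75,-0.04) = (-4.5650,0.3532)
  v4: (1-0.743)·(-3.53,-0.49) + 0.743·(-4.42,-1.82) = (-4.1913,-1.4782)
  v5: (1-0.743)·(-1.86,-1.55) + 0.743·(-3.72,-3.51) = (-3.2420,-3.0063)
  v6: (1-0.743)·(0.59,-2.51) + 0.743·(0.17,-6.94) = (0.2779,-5.8015)
  v7: (1-0.743)·(2.22,-0.65) + 0.743·(4.64,-3.06) = (4.0181,-2.4406)
Perimeter = Σ |v_{i+1} − v_i|:
  edge 1→2: √(-5.2542² + 2.1251²) = 5.6677 (running 5.6677)
  edge 2→3: √(-2.0622² + -3.8936²) = 4.4060 (running 10.0737)
  edge 3→4: √(0.3737² + -1.8314²) = 1.8691 (running 11.9428)
  edge 4→5: √(0.9493² + -1.5281²) = 1.7989 (running 13.7417)
  edge 5→6: √(3.5199² + -2.7952²) = 4.4948 (running 18.2365)
  edge 6→7: √(3.7401² + 3.3609²) = 5.0283 (running 23.2648)
  edge 7→1: √(-1.2666² + 4.5623²) = 4.7349 (running 27.9997)
Perimeter = 27.9997

Perimeter at t=0.743: 27.9997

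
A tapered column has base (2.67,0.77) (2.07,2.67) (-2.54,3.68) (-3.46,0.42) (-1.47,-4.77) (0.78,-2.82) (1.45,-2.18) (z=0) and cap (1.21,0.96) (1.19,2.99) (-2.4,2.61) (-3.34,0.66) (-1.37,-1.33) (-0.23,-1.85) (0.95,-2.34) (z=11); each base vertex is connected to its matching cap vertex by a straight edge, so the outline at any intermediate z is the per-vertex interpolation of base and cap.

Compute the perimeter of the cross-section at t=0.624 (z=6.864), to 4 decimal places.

Perimeter at t=0.624: 18.1711

Cross-section at t=0.624: each vertex is (1-t)·p0[i] + t·p1[i].
  v1: (1-0.624)·(2.67,0.77) + 0.624·(1.21,0.96) = (1.7590,0.8886)
  v2: (1-0.624)·(2.07,2.67) + 0.624·(1.19,2.99) = (1.5209,2.8697)
  v3: (1-0.624)·(-2.54,3.68) + 0.624·(-2.4,2.61) = (-2.4526,3.0123)
  v4: (1-0.624)·(-3.46,0.42) + 0.624·(-3.34,0.66) = (-3.3851,0.5698)
  v5: (1-0.624)·(-1.47,-4.77) + 0.624·(-1.37,-1.33) = (-1.4076,-2.6234)
  v6: (1-0.624)·(0.78,-2.82) + 0.624·(-0.23,-1.85) = (0.1498,-2.2147)
  v7: (1-0.624)·(1.45,-2.18) + 0.624·(0.95,-2.34) = (1.1380,-2.2798)
Perimeter = Σ |v_{i+1} − v_i|:
  edge 1→2: √(-0.2381² + 1.9811²) = 1.9954 (running 1.9954)
  edge 2→3: √(-3.9735² + 0.1426²) = 3.9761 (running 5.9715)
  edge 3→4: √(-0.9325² + -2.4426²) = 2.6145 (running 8.5860)
  edge 4→5: √(1.9775² + -3.1932²) = 3.7559 (running 12.3419)
  edge 5→6: √(1.5574² + 0.4087²) = 1.6101 (running 13.9520)
  edge 6→7: √(0.9882² + -0.0651²) = 0.9904 (running 14.9424)
  edge 7→1: √(0.6210² + 3.1684²) = 3.2287 (running 18.1711)
Perimeter = 18.1711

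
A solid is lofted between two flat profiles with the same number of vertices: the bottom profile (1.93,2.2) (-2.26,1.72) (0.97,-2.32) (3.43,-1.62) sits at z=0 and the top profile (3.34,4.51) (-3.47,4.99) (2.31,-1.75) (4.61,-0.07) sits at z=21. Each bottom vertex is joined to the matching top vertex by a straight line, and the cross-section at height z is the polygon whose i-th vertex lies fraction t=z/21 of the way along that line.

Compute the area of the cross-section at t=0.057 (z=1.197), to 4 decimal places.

Area at t=0.057: 15.1133

Cross-section at t=0.057: each vertex is (1-t)·p0[i] + t·p1[i].
  v1: (1-0.057)·(1.93,2.2) + 0.057·(3.34,4.51) = (2.0104,2.3317)
  v2: (1-0.057)·(-2.26,1.72) + 0.057·(-3.47,4.99) = (-2.3290,1.9064)
  v3: (1-0.057)·(0.97,-2.32) + 0.057·(2.31,-1.75) = (1.0464,-2.2875)
  v4: (1-0.057)·(3.43,-1.62) + 0.057·(4.61,-0.07) = (3.4973,-1.5316)
Shoelace sum Σ(x_i·y_{i+1} − x_{i+1}·y_i):
  i=1: 2.0104·1.9064 − -2.3290·2.3317 = +9.2629 (running +9.2629)
  i=2: -2.3290·-2.2875 − 1.0464·1.9064 = +3.3327 (running +12.5957)
  i=3: 1.0464·-1.5316 − 3.4973·-2.2875 = +6.3973 (running +18.9930)
  i=4: 3.4973·2.3317 − 2.0104·-1.5316 = +11.2336 (running +30.2266)
Area = |Σ|/2 = |30.2266|/2 = 15.1133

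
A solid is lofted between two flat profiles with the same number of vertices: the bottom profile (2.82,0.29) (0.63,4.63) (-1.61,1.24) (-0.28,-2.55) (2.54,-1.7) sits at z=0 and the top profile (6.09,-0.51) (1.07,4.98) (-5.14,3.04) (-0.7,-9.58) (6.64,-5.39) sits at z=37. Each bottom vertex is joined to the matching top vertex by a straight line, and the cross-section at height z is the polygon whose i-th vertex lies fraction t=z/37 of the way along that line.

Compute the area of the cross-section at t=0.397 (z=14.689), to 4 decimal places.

Area at t=0.397: 44.5723

Cross-section at t=0.397: each vertex is (1-t)·p0[i] + t·p1[i].
  v1: (1-0.397)·(2.82,0.29) + 0.397·(6.09,-0.51) = (4.1182,-0.0276)
  v2: (1-0.397)·(0.63,4.63) + 0.397·(1.07,4.98) = (0.8047,4.7690)
  v3: (1-0.397)·(-1.61,1.24) + 0.397·(-5.14,3.04) = (-3.0114,1.9546)
  v4: (1-0.397)·(-0.28,-2.55) + 0.397·(-0.7,-9.58) = (-0.4467,-5.3409)
  v5: (1-0.397)·(2.54,-1.7) + 0.397·(6.64,-5.39) = (4.1677,-3.1649)
Shoelace sum Σ(x_i·y_{i+1} − x_{i+1}·y_i):
  i=1: 4.1182·4.7690 − 0.8047·-0.0276 = +19.6617 (running +19.6617)
  i=2: 0.8047·1.9546 − -3.0114·4.7690 = +15.9341 (running +35.5957)
  i=3: -3.0114·-5.3409 − -0.4467·1.9546 = +16.9569 (running +52.5526)
  i=4: -0.4467·-3.1649 − 4.1677·-5.3409 = +23.6732 (running +76.2258)
  i=5: 4.1677·-0.0276 − 4.1182·-3.1649 = +12.9188 (running +89.1446)
Area = |Σ|/2 = |89.1446|/2 = 44.5723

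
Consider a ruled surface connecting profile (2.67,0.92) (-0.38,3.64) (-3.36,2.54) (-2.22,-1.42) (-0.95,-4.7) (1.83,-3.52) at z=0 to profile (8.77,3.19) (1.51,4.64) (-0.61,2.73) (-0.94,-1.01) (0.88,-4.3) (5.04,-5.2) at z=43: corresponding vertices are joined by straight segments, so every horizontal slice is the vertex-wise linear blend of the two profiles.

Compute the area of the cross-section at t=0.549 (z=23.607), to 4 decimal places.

Area at t=0.549: 48.3681

Cross-section at t=0.549: each vertex is (1-t)·p0[i] + t·p1[i].
  v1: (1-0.549)·(2.67,0.92) + 0.549·(8.77,3.19) = (6.0189,2.1662)
  v2: (1-0.549)·(-0.38,3.64) + 0.549·(1.51,4.64) = (0.6576,4.1890)
  v3: (1-0.549)·(-3.36,2.54) + 0.549·(-0.61,2.73) = (-1.8502,2.6443)
  v4: (1-0.549)·(-2.22,-1.42) + 0.549·(-0.94,-1.01) = (-1.5173,-1.1949)
  v5: (1-0.549)·(-0.95,-4.7) + 0.549·(0.88,-4.3) = (0.0547,-4.4804)
  v6: (1-0.549)·(1.83,-3.52) + 0.549·(5.04,-5.2) = (3.5923,-4.4423)
Shoelace sum Σ(x_i·y_{i+1} − x_{i+1}·y_i):
  i=1: 6.0189·4.1890 − 0.6576·2.1662 = +23.7886 (running +23.7886)
  i=2: 0.6576·2.6443 − -1.8502·4.1890 = +9.4896 (running +33.2783)
  i=3: -1.8502·-1.1949 − -1.5173·2.6443 = +6.2230 (running +39.5013)
  i=4: -1.5173·-4.4804 − 0.0547·-1.1949 = +6.8633 (running +46.3646)
  i=5: 0.0547·-4.4423 − 3.5923·-4.4804 = +15.8520 (running +62.2167)
  i=6: 3.5923·2.1662 − 6.0189·-4.4423 = +34.5196 (running +96.7363)
Area = |Σ|/2 = |96.7363|/2 = 48.3681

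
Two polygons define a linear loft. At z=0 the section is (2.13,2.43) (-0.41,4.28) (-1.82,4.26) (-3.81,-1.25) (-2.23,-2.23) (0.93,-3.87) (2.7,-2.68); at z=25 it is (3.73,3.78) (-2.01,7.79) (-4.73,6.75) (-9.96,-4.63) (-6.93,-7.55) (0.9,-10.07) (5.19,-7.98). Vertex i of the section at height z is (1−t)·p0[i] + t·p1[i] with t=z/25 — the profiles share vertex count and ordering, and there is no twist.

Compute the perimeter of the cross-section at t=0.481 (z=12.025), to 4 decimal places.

Cross-section at t=0.481: each vertex is (1-t)·p0[i] + t·p1[i].
  v1: (1-0.481)·(2.13,2.43) + 0.481·(3.73,3.78) = (2.8996,3.0793)
  v2: (1-0.481)·(-0.41,4.28) + 0.481·(-2.01,7.79) = (-1.1796,5.9683)
  v3: (1-0.481)·(-1.82,4.26) + 0.481·(-4.73,6.75) = (-3.2197,5.4577)
  v4: (1-0.481)·(-3.81,-1.25) + 0.481·(-9.96,-4.63) = (-6.7682,-2.8758)
  v5: (1-0.481)·(-2.23,-2.23) + 0.481·(-6.93,-7.55) = (-4.4907,-4.7889)
  v6: (1-0.481)·(0.93,-3.87) + 0.481·(0.9,-10.07) = (0.9156,-6.8522)
  v7: (1-0.481)·(2.7,-2.68) + 0.481·(5.19,-7.98) = (3.8977,-5.2293)
Perimeter = Σ |v_{i+1} − v_i|:
  edge 1→2: √(-4.0792² + 2.8890²) = 4.9986 (running 4.9986)
  edge 2→3: √(-2.0401² + -0.5106²) = 2.1030 (running 7.1016)
  edge 3→4: √(-3.5484² + -8.3335²) = 9.0575 (running 16.1591)
  edge 4→5: √(2.2775² + -1.9131²) = 2.9744 (running 19.1335)
  edge 5→6: √(5.4063² + -2.0633²) = 5.7866 (running 24.9201)
  edge 6→7: √(2.9821² + 1.6229²) = 3.3951 (running 28.3152)
  edge 7→1: √(-0.9981² + 8.3087²) = 8.3684 (running 36.6836)
Perimeter = 36.6836

Perimeter at t=0.481: 36.6836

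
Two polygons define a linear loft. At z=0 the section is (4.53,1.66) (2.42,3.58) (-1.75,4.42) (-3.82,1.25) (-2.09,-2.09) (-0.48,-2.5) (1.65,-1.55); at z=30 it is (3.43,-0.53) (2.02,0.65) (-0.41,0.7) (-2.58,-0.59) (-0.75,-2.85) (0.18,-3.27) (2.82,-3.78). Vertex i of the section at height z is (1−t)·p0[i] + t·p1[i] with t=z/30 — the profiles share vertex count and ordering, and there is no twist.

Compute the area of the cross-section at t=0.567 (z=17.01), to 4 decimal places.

Cross-section at t=0.567: each vertex is (1-t)·p0[i] + t·p1[i].
  v1: (1-0.567)·(4.53,1.66) + 0.567·(3.43,-0.53) = (3.9063,0.4183)
  v2: (1-0.567)·(2.42,3.58) + 0.567·(2.02,0.65) = (2.1932,1.9187)
  v3: (1-0.567)·(-1.75,4.42) + 0.567·(-0.41,0.7) = (-0.9902,2.3108)
  v4: (1-0.567)·(-3.82,1.25) + 0.567·(-2.58,-0.59) = (-3.1169,0.2067)
  v5: (1-0.567)·(-2.09,-2.09) + 0.567·(-0.75,-2.85) = (-1.3302,-2.5209)
  v6: (1-0.567)·(-0.48,-2.5) + 0.567·(0.18,-3.27) = (-0.1058,-2.9366)
  v7: (1-0.567)·(1.65,-1.55) + 0.567·(2.82,-3.78) = (2.3134,-2.8144)
Shoelace sum Σ(x_i·y_{i+1} − x_{i+1}·y_i):
  i=1: 3.9063·1.9187 − 2.1932·0.4183 = +6.5776 (running +6.5776)
  i=2: 2.1932·2.3108 − -0.9902·1.9187 = +6.9679 (running +13.5455)
  i=3: -0.9902·0.2067 − -3.1169·2.3108 = +6.9978 (running +20.5433)
  i=4: -3.1169·-2.5209 − -1.3302·0.2067 = +8.1325 (running +28.6758)
  i=5: -1.3302·-2.9366 − -0.1058·-2.5209 = +3.6396 (running +32.3154)
  i=6: -0.1058·-2.8144 − 2.3134·-2.9366 = +7.0912 (running +39.4066)
  i=7: 2.3134·0.4183 − 3.9063·-2.8144 = +11.9616 (running +51.3681)
Area = |Σ|/2 = |51.3681|/2 = 25.6841

Area at t=0.567: 25.6841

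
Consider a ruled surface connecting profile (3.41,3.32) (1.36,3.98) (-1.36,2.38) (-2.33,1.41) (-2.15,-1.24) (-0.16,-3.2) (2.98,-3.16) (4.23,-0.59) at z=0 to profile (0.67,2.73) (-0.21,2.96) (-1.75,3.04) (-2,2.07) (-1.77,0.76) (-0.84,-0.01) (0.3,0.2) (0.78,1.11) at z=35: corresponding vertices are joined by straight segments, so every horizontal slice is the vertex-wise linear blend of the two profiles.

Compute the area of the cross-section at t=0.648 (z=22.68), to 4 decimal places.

Cross-section at t=0.648: each vertex is (1-t)·p0[i] + t·p1[i].
  v1: (1-0.648)·(3.41,3.32) + 0.648·(0.67,2.73) = (1.6345,2.9377)
  v2: (1-0.648)·(1.36,3.98) + 0.648·(-0.21,2.96) = (0.3426,3.3190)
  v3: (1-0.648)·(-1.36,2.38) + 0.648·(-1.75,3.04) = (-1.6127,2.8077)
  v4: (1-0.648)·(-2.33,1.41) + 0.648·(-2,2.07) = (-2.1162,1.8377)
  v5: (1-0.648)·(-2.15,-1.24) + 0.648·(-1.77,0.76) = (-1.9038,0.0560)
  v6: (1-0.648)·(-0.16,-3.2) + 0.648·(-0.84,-0.01) = (-0.6006,-1.1329)
  v7: (1-0.648)·(2.98,-3.16) + 0.648·(0.3,0.2) = (1.2434,-0.9827)
  v8: (1-0.648)·(4.23,-0.59) + 0.648·(0.78,1.11) = (1.9944,0.5116)
Shoelace sum Σ(x_i·y_{i+1} − x_{i+1}·y_i):
  i=1: 1.6345·3.3190 − 0.3426·2.9377 = +4.4183 (running +4.4183)
  i=2: 0.3426·2.8077 − -1.6127·3.3190 = +6.3147 (running +10.7330)
  i=3: -1.6127·1.8377 − -2.1162·2.8077 = +2.9778 (running +13.7109)
  i=4: -2.1162·0.0560 − -1.9038·1.8377 = +3.3800 (running +17.0909)
  i=5: -1.9038·-1.1329 − -0.6006·0.0560 = +2.1904 (running +19.2812)
  i=6: -0.6006·-0.9827 − 1.2434·-1.1329 = +1.9988 (running +21.2801)
  i=7: 1.2434·0.5116 − 1.9944·-0.9827 = +2.5960 (running +23.8761)
  i=8: 1.9944·2.9377 − 1.6345·0.5116 = +5.0227 (running +28.8988)
Area = |Σ|/2 = |28.8988|/2 = 14.4494

Area at t=0.648: 14.4494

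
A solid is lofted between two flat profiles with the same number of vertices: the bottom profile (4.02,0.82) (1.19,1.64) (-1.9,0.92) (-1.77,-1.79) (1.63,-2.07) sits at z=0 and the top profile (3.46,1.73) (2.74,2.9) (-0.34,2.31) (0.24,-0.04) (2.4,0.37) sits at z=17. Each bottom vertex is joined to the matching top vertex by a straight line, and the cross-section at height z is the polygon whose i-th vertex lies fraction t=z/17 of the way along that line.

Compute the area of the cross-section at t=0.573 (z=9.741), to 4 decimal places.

Cross-section at t=0.573: each vertex is (1-t)·p0[i] + t·p1[i].
  v1: (1-0.573)·(4.02,0.82) + 0.573·(3.46,1.73) = (3.6991,1.3414)
  v2: (1-0.573)·(1.19,1.64) + 0.573·(2.74,2.9) = (2.0781,2.3620)
  v3: (1-0.573)·(-1.9,0.92) + 0.573·(-0.34,2.31) = (-1.0061,1.7165)
  v4: (1-0.573)·(-1.77,-1.79) + 0.573·(0.24,-0.04) = (-0.6183,-0.7873)
  v5: (1-0.573)·(1.63,-2.07) + 0.573·(2.4,0.37) = (2.0712,-0.6719)
Shoelace sum Σ(x_i·y_{i+1} − x_{i+1}·y_i):
  i=1: 3.6991·2.3620 − 2.0781·1.3414 = +5.9496 (running +5.9496)
  i=2: 2.0781·1.7165 − -1.0061·2.3620 = +5.9435 (running +11.8931)
  i=3: -1.0061·-0.7873 − -0.6183·1.7165 = +1.8533 (running +13.7464)
  i=4: -0.6183·-0.6719 − 2.0712·-0.7873 = +2.0460 (running +15.7923)
  i=5: 2.0712·1.3414 − 3.6991·-0.6719 = +5.2637 (running +21.0561)
Area = |Σ|/2 = |21.0561|/2 = 10.5280

Area at t=0.573: 10.5280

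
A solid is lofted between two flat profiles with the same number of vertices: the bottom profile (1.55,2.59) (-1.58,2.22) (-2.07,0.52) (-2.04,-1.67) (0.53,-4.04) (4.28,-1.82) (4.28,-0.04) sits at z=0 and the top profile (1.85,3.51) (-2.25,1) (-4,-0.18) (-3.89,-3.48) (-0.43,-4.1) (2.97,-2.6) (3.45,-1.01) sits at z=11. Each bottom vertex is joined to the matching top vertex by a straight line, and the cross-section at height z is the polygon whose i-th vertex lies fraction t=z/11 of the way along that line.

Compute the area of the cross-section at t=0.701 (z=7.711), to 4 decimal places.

Area at t=0.701: 35.3133

Cross-section at t=0.701: each vertex is (1-t)·p0[i] + t·p1[i].
  v1: (1-0.701)·(1.55,2.59) + 0.701·(1.85,3.51) = (1.7603,3.2349)
  v2: (1-0.701)·(-1.58,2.22) + 0.701·(-2.25,1) = (-2.0497,1.3648)
  v3: (1-0.701)·(-2.07,0.52) + 0.701·(-4,-0.18) = (-3.4229,0.0293)
  v4: (1-0.701)·(-2.04,-1.67) + 0.701·(-3.89,-3.48) = (-3.3369,-2.9388)
  v5: (1-0.701)·(0.53,-4.04) + 0.701·(-0.43,-4.1) = (-0.1430,-4.0821)
  v6: (1-0.701)·(4.28,-1.82) + 0.701·(2.97,-2.6) = (3.3617,-2.3668)
  v7: (1-0.701)·(4.28,-0.04) + 0.701·(3.45,-1.01) = (3.6982,-0.7200)
Shoelace sum Σ(x_i·y_{i+1} − x_{i+1}·y_i):
  i=1: 1.7603·1.3648 − -2.0497·3.2349 = +9.0329 (running +9.0329)
  i=2: -2.0497·0.0293 − -3.4229·1.3648 = +4.6115 (running +13.6444)
  i=3: -3.4229·-2.9388 − -3.3369·0.0293 = +10.1571 (running +23.8015)
  i=4: -3.3369·-4.0821 − -0.1430·-2.9388 = +13.2011 (running +37.0026)
  i=5: -0.1430·-2.3668 − 3.3617·-4.0821 = +14.0610 (running +51.0636)
  i=6: 3.3617·-0.7200 − 3.6982·-2.3668 = +6.3324 (running +57.3960)
  i=7: 3.6982·3.2349 − 1.7603·-0.7200 = +13.2306 (running +70.6267)
Area = |Σ|/2 = |70.6267|/2 = 35.3133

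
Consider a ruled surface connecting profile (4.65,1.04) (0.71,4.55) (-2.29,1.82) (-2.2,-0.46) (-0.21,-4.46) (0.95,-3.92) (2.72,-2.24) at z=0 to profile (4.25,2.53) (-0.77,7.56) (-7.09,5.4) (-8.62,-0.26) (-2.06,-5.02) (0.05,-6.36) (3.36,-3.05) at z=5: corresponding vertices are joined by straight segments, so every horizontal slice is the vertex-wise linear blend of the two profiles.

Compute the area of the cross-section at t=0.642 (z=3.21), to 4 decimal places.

Area at t=0.642: 82.2993

Cross-section at t=0.642: each vertex is (1-t)·p0[i] + t·p1[i].
  v1: (1-0.642)·(4.65,1.04) + 0.642·(4.25,2.53) = (4.3932,1.9966)
  v2: (1-0.642)·(0.71,4.55) + 0.642·(-0.77,7.56) = (-0.2402,6.4824)
  v3: (1-0.642)·(-2.29,1.82) + 0.642·(-7.09,5.4) = (-5.3716,4.1184)
  v4: (1-0.642)·(-2.2,-0.46) + 0.642·(-8.62,-0.26) = (-6.3216,-0.3316)
  v5: (1-0.642)·(-0.21,-4.46) + 0.642·(-2.06,-5.02) = (-1.3977,-4.8195)
  v6: (1-0.642)·(0.95,-3.92) + 0.642·(0.05,-6.36) = (0.3722,-5.4865)
  v7: (1-0.642)·(2.72,-2.24) + 0.642·(3.36,-3.05) = (3.1309,-2.7600)
Shoelace sum Σ(x_i·y_{i+1} − x_{i+1}·y_i):
  i=1: 4.3932·6.4824 − -0.2402·1.9966 = +28.9581 (running +28.9581)
  i=2: -0.2402·4.1184 − -5.3716·6.4824 = +33.8319 (running +62.7900)
  i=3: -5.3716·-0.3316 − -6.3216·4.1184 = +27.8160 (running +90.6060)
  i=4: -6.3216·-4.8195 − -1.3977·-0.3316 = +30.0038 (running +120.6098)
  i=5: -1.3977·-5.4865 − 0.3722·-4.8195 = +9.4623 (running +130.0721)
  i=6: 0.3722·-2.7600 − 3.1309·-5.4865 = +16.1502 (running +146.2223)
  i=7: 3.1309·1.9966 − 4.3932·-2.7600 = +18.3764 (running +164.5987)
Area = |Σ|/2 = |164.5987|/2 = 82.2993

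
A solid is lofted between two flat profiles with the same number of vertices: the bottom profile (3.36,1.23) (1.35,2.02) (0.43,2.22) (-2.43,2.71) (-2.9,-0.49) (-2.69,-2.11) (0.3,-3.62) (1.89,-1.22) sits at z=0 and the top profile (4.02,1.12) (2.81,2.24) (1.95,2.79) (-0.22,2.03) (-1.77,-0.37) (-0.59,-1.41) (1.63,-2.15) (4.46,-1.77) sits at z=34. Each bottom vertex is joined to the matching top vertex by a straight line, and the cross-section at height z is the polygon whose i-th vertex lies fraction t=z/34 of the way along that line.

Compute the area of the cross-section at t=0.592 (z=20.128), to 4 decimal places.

Cross-section at t=0.592: each vertex is (1-t)·p0[i] + t·p1[i].
  v1: (1-0.592)·(3.36,1.23) + 0.592·(4.02,1.12) = (3.7507,1.1649)
  v2: (1-0.592)·(1.35,2.02) + 0.592·(2.81,2.24) = (2.2143,2.1502)
  v3: (1-0.592)·(0.43,2.22) + 0.592·(1.95,2.79) = (1.3298,2.5574)
  v4: (1-0.592)·(-2.43,2.71) + 0.592·(-0.22,2.03) = (-1.1217,2.3074)
  v5: (1-0.592)·(-2.9,-0.49) + 0.592·(-1.77,-0.37) = (-2.2310,-0.4190)
  v6: (1-0.592)·(-2.69,-2.11) + 0.592·(-0.59,-1.41) = (-1.4468,-1.6956)
  v7: (1-0.592)·(0.3,-3.62) + 0.592·(1.63,-2.15) = (1.0874,-2.7498)
  v8: (1-0.592)·(1.89,-1.22) + 0.592·(4.46,-1.77) = (3.4114,-1.5456)
Shoelace sum Σ(x_i·y_{i+1} − x_{i+1}·y_i):
  i=1: 3.7507·2.1502 − 2.2143·1.1649 = +5.4855 (running +5.4855)
  i=2: 2.2143·2.5574 − 1.3298·2.1502 = +2.8035 (running +8.2890)
  i=3: 1.3298·2.3074 − -1.1217·2.5574 = +5.9372 (running +14.2262)
  i=4: -1.1217·-0.4190 − -2.2310·2.3074 = +5.6179 (running +19.8441)
  i=5: -2.2310·-1.6956 − -1.4468·-0.4190 = +3.1768 (running +23.0209)
  i=6: -1.4468·-2.7498 − 1.0874·-1.6956 = +5.8221 (running +28.8430)
  i=7: 1.0874·-1.5456 − 3.4114·-2.7498 = +7.7000 (running +36.5430)
  i=8: 3.4114·1.1649 − 3.7507·-1.5456 = +9.7710 (running +46.3141)
Area = |Σ|/2 = |46.3141|/2 = 23.1570

Area at t=0.592: 23.1570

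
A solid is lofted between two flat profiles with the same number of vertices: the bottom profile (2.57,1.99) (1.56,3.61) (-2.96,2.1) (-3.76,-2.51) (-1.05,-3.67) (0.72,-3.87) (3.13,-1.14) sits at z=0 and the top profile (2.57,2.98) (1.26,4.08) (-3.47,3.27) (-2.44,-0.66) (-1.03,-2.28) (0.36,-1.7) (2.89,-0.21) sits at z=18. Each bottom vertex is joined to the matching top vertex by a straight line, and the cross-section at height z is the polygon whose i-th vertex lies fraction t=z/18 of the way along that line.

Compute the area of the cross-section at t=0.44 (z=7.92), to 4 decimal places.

Cross-section at t=0.44: each vertex is (1-t)·p0[i] + t·p1[i].
  v1: (1-0.44)·(2.57,1.99) + 0.44·(2.57,2.98) = (2.5700,2.4256)
  v2: (1-0.44)·(1.56,3.61) + 0.44·(1.26,4.08) = (1.4280,3.8168)
  v3: (1-0.44)·(-2.96,2.1) + 0.44·(-3.47,3.27) = (-3.1844,2.6148)
  v4: (1-0.44)·(-3.76,-2.51) + 0.44·(-2.44,-0.66) = (-3.1792,-1.6960)
  v5: (1-0.44)·(-1.05,-3.67) + 0.44·(-1.03,-2.28) = (-1.0412,-3.0584)
  v6: (1-0.44)·(0.72,-3.87) + 0.44·(0.36,-1.7) = (0.5616,-2.9152)
  v7: (1-0.44)·(3.13,-1.14) + 0.44·(2.89,-0.21) = (3.0244,-0.7308)
Shoelace sum Σ(x_i·y_{i+1} − x_{i+1}·y_i):
  i=1: 2.5700·3.8168 − 1.4280·2.4256 = +6.3454 (running +6.3454)
  i=2: 1.4280·2.6148 − -3.1844·3.8168 = +15.8882 (running +22.2336)
  i=3: -3.1844·-1.6960 − -3.1792·2.6148 = +13.7137 (running +35.9473)
  i=4: -3.1792·-3.0584 − -1.0412·-1.6960 = +7.9574 (running +43.9047)
  i=5: -1.0412·-2.9152 − 0.5616·-3.0584 = +4.7529 (running +48.6576)
  i=6: 0.5616·-0.7308 − 3.0244·-2.9152 = +8.4063 (running +57.0639)
  i=7: 3.0244·2.4256 − 2.5700·-0.7308 = +9.2141 (running +66.2780)
Area = |Σ|/2 = |66.2780|/2 = 33.1390

Area at t=0.44: 33.1390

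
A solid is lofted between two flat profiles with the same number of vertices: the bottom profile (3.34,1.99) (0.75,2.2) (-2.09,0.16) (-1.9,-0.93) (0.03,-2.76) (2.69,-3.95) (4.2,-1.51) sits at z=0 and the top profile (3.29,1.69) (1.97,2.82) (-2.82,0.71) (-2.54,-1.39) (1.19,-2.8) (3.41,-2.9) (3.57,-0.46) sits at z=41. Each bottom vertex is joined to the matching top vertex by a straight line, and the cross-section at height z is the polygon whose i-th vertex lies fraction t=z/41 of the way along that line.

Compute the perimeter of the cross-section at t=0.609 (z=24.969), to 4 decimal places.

Perimeter at t=0.609: 19.3507

Cross-section at t=0.609: each vertex is (1-t)·p0[i] + t·p1[i].
  v1: (1-0.609)·(3.34,1.99) + 0.609·(3.29,1.69) = (3.3096,1.8073)
  v2: (1-0.609)·(0.75,2.2) + 0.609·(1.97,2.82) = (1.4930,2.5776)
  v3: (1-0.609)·(-2.09,0.16) + 0.609·(-2.82,0.71) = (-2.5346,0.4949)
  v4: (1-0.609)·(-1.9,-0.93) + 0.609·(-2.54,-1.39) = (-2.2898,-1.2101)
  v5: (1-0.609)·(0.03,-2.76) + 0.609·(1.19,-2.8) = (0.7364,-2.7844)
  v6: (1-0.609)·(2.69,-3.95) + 0.609·(3.41,-2.9) = (3.1285,-3.3106)
  v7: (1-0.609)·(4.2,-1.51) + 0.609·(3.57,-0.46) = (3.8163,-0.8705)
Perimeter = Σ |v_{i+1} − v_i|:
  edge 1→2: √(-1.8166² + 0.7703²) = 1.9731 (running 1.9731)
  edge 2→3: √(-4.0275² + -2.0826²) = 4.5341 (running 6.5073)
  edge 3→4: √(0.2448² + -1.7051²) = 1.7226 (running 8.2299)
  edge 4→5: √(3.0262² + -1.5742²) = 3.4112 (running 11.6410)
  edge 5→6: √(2.3920² + -0.5262²) = 2.4492 (running 14.0903)
  edge 6→7: √(0.6878² + 2.4400²) = 2.5351 (running 16.6254)
  edge 7→1: √(-0.5068² + 2.6779²) = 2.7254 (running 19.3507)
Perimeter = 19.3507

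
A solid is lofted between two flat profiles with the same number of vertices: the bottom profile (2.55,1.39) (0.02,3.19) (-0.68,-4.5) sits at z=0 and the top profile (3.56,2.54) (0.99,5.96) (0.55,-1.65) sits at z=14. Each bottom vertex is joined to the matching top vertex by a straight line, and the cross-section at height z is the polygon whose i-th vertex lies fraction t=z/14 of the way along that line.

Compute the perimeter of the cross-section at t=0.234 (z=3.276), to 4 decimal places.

Cross-section at t=0.234: each vertex is (1-t)·p0[i] + t·p1[i].
  v1: (1-0.234)·(2.55,1.39) + 0.234·(3.56,2.54) = (2.7863,1.6591)
  v2: (1-0.234)·(0.02,3.19) + 0.234·(0.99,5.96) = (0.2470,3.8382)
  v3: (1-0.234)·(-0.68,-4.5) + 0.234·(0.55,-1.65) = (-0.3922,-3.8331)
Perimeter = Σ |v_{i+1} − v_i|:
  edge 1→2: √(-2.5394² + 2.1791²) = 3.3462 (running 3.3462)
  edge 2→3: √(-0.6392² + -7.6713²) = 7.6979 (running 11.0440)
  edge 3→1: √(3.1785² + 5.4922²) = 6.3456 (running 17.3897)
Perimeter = 17.3897

Perimeter at t=0.234: 17.3897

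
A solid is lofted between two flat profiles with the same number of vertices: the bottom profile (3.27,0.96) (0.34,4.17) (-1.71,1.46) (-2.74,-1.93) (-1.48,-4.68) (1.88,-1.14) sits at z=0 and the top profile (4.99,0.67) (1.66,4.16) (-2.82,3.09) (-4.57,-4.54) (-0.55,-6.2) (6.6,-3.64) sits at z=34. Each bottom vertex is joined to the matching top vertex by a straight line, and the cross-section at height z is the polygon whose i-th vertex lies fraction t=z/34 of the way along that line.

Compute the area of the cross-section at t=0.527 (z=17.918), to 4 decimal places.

Area at t=0.527: 50.9428

Cross-section at t=0.527: each vertex is (1-t)·p0[i] + t·p1[i].
  v1: (1-0.527)·(3.27,0.96) + 0.527·(4.99,0.67) = (4.1764,0.8072)
  v2: (1-0.527)·(0.34,4.17) + 0.527·(1.66,4.16) = (1.0356,4.1647)
  v3: (1-0.527)·(-1.71,1.46) + 0.527·(-2.82,3.09) = (-2.2950,2.3190)
  v4: (1-0.527)·(-2.74,-1.93) + 0.527·(-4.57,-4.54) = (-3.7044,-3.3055)
  v5: (1-0.527)·(-1.48,-4.68) + 0.527·(-0.55,-6.2) = (-0.9899,-5.4810)
  v6: (1-0.527)·(1.88,-1.14) + 0.527·(6.6,-3.64) = (4.3674,-2.4575)
Shoelace sum Σ(x_i·y_{i+1} − x_{i+1}·y_i):
  i=1: 4.1764·4.1647 − 1.0356·0.8072 = +16.5578 (running +16.5578)
  i=2: 1.0356·2.3190 − -2.2950·4.1647 = +11.9596 (running +28.5174)
  i=3: -2.2950·-3.3055 − -3.7044·2.3190 = +16.1765 (running +44.6939)
  i=4: -3.7044·-5.4810 − -0.9899·-3.3055 = +17.0320 (running +61.7259)
  i=5: -0.9899·-2.4575 − 4.3674·-5.4810 = +26.3708 (running +88.0967)
  i=6: 4.3674·0.8072 − 4.1764·-2.4575 = +13.7889 (running +101.8855)
Area = |Σ|/2 = |101.8855|/2 = 50.9428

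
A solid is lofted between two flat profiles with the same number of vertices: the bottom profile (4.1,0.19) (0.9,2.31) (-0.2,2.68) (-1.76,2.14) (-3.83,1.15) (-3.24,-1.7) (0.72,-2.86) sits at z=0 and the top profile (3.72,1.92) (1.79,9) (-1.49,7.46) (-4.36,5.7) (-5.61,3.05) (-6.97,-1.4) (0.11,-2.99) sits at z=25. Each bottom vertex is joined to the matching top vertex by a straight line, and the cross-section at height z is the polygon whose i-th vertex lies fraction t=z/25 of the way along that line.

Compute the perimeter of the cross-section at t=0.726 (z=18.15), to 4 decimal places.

Perimeter at t=0.726: 30.7032

Cross-section at t=0.726: each vertex is (1-t)·p0[i] + t·p1[i].
  v1: (1-0.726)·(4.1,0.19) + 0.726·(3.72,1.92) = (3.8241,1.4460)
  v2: (1-0.726)·(0.9,2.31) + 0.726·(1.79,9) = (1.5461,7.1669)
  v3: (1-0.726)·(-0.2,2.68) + 0.726·(-1.49,7.46) = (-1.1365,6.1503)
  v4: (1-0.726)·(-1.76,2.14) + 0.726·(-4.36,5.7) = (-3.6476,4.7246)
  v5: (1-0.726)·(-3.83,1.15) + 0.726·(-5.61,3.05) = (-5.1223,2.5294)
  v6: (1-0.726)·(-3.24,-1.7) + 0.726·(-6.97,-1.4) = (-5.9480,-1.4822)
  v7: (1-0.726)·(0.72,-2.86) + 0.726·(0.11,-2.99) = (0.2771,-2.9544)
Perimeter = Σ |v_{i+1} − v_i|:
  edge 1→2: √(-2.2780² + 5.7210²) = 6.1578 (running 6.1578)
  edge 2→3: √(-2.6827² + -1.0167²) = 2.8689 (running 9.0267)
  edge 3→4: √(-2.5111² + -1.4257²) = 2.8876 (running 11.9142)
  edge 4→5: √(-1.4747² + -2.1952²) = 2.6445 (running 14.5588)
  edge 5→6: √(-0.8257² + -4.0116²) = 4.0957 (running 18.6544)
  edge 6→7: √(6.2251² + -1.4722²) = 6.3968 (running 25.0513)
  edge 7→1: √(3.5470² + 4.4004²) = 5.6519 (running 30.7032)
Perimeter = 30.7032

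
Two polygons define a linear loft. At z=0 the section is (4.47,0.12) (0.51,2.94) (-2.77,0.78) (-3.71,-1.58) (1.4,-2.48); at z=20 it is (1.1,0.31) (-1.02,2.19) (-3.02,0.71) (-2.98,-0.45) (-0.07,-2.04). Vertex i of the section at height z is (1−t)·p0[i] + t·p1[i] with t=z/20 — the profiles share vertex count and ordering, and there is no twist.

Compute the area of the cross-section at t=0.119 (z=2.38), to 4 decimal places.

Area at t=0.119: 23.6248

Cross-section at t=0.119: each vertex is (1-t)·p0[i] + t·p1[i].
  v1: (1-0.119)·(4.47,0.12) + 0.119·(1.1,0.31) = (4.0690,0.1426)
  v2: (1-0.119)·(0.51,2.94) + 0.119·(-1.02,2.19) = (0.3279,2.8507)
  v3: (1-0.119)·(-2.77,0.78) + 0.119·(-3.02,0.71) = (-2.7997,0.7717)
  v4: (1-0.119)·(-3.71,-1.58) + 0.119·(-2.98,-0.45) = (-3.6231,-1.4455)
  v5: (1-0.119)·(1.4,-2.48) + 0.119·(-0.07,-2.04) = (1.2251,-2.4276)
Shoelace sum Σ(x_i·y_{i+1} − x_{i+1}·y_i):
  i=1: 4.0690·2.8507 − 0.3279·0.1426 = +11.5529 (running +11.5529)
  i=2: 0.3279·0.7717 − -2.7997·2.8507 = +8.2344 (running +19.7873)
  i=3: -2.7997·-1.4455 − -3.6231·0.7717 = +6.8430 (running +26.6303)
  i=4: -3.6231·-2.4276 − 1.2251·-1.4455 = +10.5665 (running +37.1968)
  i=5: 1.2251·0.1426 − 4.0690·-2.4276 = +10.0527 (running +47.2495)
Area = |Σ|/2 = |47.2495|/2 = 23.6248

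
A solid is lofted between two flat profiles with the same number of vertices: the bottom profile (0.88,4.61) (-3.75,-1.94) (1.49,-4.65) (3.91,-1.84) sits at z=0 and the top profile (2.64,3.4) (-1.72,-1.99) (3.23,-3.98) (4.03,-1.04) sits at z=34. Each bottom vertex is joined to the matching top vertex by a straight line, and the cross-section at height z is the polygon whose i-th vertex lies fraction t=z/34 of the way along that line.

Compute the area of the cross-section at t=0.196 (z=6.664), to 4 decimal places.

Area at t=0.196: 32.4710

Cross-section at t=0.196: each vertex is (1-t)·p0[i] + t·p1[i].
  v1: (1-0.196)·(0.88,4.61) + 0.196·(2.64,3.4) = (1.2250,4.3728)
  v2: (1-0.196)·(-3.75,-1.94) + 0.196·(-1.72,-1.99) = (-3.3521,-1.9498)
  v3: (1-0.196)·(1.49,-4.65) + 0.196·(3.23,-3.98) = (1.8310,-4.5187)
  v4: (1-0.196)·(3.91,-1.84) + 0.196·(4.03,-1.04) = (3.9335,-1.6832)
Shoelace sum Σ(x_i·y_{i+1} − x_{i+1}·y_i):
  i=1: 1.2250·-1.9498 − -3.3521·4.3728 = +12.2699 (running +12.2699)
  i=2: -3.3521·-4.5187 − 1.8310·-1.9498 = +18.7173 (running +30.9872)
  i=3: 1.8310·-1.6832 − 3.9335·-4.5187 = +14.6923 (running +45.6795)
  i=4: 3.9335·4.3728 − 1.2250·-1.6832 = +19.2625 (running +64.9420)
Area = |Σ|/2 = |64.9420|/2 = 32.4710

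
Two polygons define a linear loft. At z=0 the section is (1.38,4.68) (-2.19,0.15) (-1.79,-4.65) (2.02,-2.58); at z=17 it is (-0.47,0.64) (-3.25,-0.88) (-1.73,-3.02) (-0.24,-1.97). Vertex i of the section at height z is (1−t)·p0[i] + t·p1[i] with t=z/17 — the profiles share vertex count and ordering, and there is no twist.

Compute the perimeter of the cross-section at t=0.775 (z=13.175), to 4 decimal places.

Perimeter at t=0.775: 12.7572

Cross-section at t=0.775: each vertex is (1-t)·p0[i] + t·p1[i].
  v1: (1-0.775)·(1.38,4.68) + 0.775·(-0.47,0.64) = (-0.0538,1.5490)
  v2: (1-0.775)·(-2.19,0.15) + 0.775·(-3.25,-0.88) = (-3.0115,-0.6483)
  v3: (1-0.775)·(-1.79,-4.65) + 0.775·(-1.73,-3.02) = (-1.7435,-3.3868)
  v4: (1-0.775)·(2.02,-2.58) + 0.775·(-0.24,-1.97) = (0.2685,-2.1073)
Perimeter = Σ |v_{i+1} − v_i|:
  edge 1→2: √(-2.9578² + -2.1972²) = 3.6846 (running 3.6846)
  edge 2→3: √(1.2680² + -2.7385²) = 3.0178 (running 6.7024)
  edge 3→4: √(2.0120² + 1.2795²) = 2.3844 (running 9.0868)
  edge 4→1: √(-0.3222² + 3.6562²) = 3.6704 (running 12.7572)
Perimeter = 12.7572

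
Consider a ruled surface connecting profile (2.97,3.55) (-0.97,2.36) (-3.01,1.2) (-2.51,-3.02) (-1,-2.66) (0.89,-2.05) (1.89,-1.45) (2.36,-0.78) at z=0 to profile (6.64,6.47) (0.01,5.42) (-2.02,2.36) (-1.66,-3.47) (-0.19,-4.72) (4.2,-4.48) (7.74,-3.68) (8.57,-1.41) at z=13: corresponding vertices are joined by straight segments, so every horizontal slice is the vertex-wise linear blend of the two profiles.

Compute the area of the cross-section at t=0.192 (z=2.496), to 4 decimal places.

Area at t=0.192: 35.6323

Cross-section at t=0.192: each vertex is (1-t)·p0[i] + t·p1[i].
  v1: (1-0.192)·(2.97,3.55) + 0.192·(6.64,6.47) = (3.6746,4.1106)
  v2: (1-0.192)·(-0.97,2.36) + 0.192·(0.01,5.42) = (-0.7818,2.9475)
  v3: (1-0.192)·(-3.01,1.2) + 0.192·(-2.02,2.36) = (-2.8199,1.4227)
  v4: (1-0.192)·(-2.51,-3.02) + 0.192·(-1.66,-3.47) = (-2.3468,-3.1064)
  v5: (1-0.192)·(-1,-2.66) + 0.192·(-0.19,-4.72) = (-0.8445,-3.0555)
  v6: (1-0.192)·(0.89,-2.05) + 0.192·(4.2,-4.48) = (1.5255,-2.5166)
  v7: (1-0.192)·(1.89,-1.45) + 0.192·(7.74,-3.68) = (3.0132,-1.8782)
  v8: (1-0.192)·(2.36,-0.78) + 0.192·(8.57,-1.41) = (3.5523,-0.9010)
Shoelace sum Σ(x_i·y_{i+1} − x_{i+1}·y_i):
  i=1: 3.6746·2.9475 − -0.7818·4.1106 = +14.0449 (running +14.0449)
  i=2: -0.7818·1.4227 − -2.8199·2.9475 = +7.1994 (running +21.2444)
  i=3: -2.8199·-3.1064 − -2.3468·1.4227 = +12.0986 (running +33.3430)
  i=4: -2.3468·-3.0555 − -0.8445·-3.1064 = +4.5474 (running +37.8904)
  i=5: -0.8445·-2.5166 − 1.5255·-3.0555 = +6.7864 (running +44.6769)
  i=6: 1.5255·-1.8782 − 3.0132·-2.5166 = +4.7177 (running +49.3946)
  i=7: 3.0132·-0.9010 − 3.5523·-1.8782 = +3.9571 (running +53.3516)
  i=8: 3.5523·4.1106 − 3.6746·-0.9010 = +17.9130 (running +71.2646)
Area = |Σ|/2 = |71.2646|/2 = 35.6323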